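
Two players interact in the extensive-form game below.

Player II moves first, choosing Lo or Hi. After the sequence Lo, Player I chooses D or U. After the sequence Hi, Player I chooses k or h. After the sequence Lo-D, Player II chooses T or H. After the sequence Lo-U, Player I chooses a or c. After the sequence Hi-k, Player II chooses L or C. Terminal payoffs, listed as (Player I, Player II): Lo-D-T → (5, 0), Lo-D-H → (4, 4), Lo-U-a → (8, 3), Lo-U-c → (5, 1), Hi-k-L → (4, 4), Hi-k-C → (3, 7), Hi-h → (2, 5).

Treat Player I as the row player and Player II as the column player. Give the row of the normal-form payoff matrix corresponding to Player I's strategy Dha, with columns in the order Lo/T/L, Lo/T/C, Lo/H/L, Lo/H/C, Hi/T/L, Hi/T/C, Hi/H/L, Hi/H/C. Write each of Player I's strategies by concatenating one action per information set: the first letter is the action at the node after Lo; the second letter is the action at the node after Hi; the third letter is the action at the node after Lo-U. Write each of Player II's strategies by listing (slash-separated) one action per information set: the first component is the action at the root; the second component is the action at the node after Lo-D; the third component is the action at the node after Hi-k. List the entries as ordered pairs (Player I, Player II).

vs Lo/T/L: Player II plays Lo → Player I plays D at [Lo] → Player II plays T at [Lo-D] → (5, 0)
vs Lo/T/C: Player II plays Lo → Player I plays D at [Lo] → Player II plays T at [Lo-D] → (5, 0)
vs Lo/H/L: Player II plays Lo → Player I plays D at [Lo] → Player II plays H at [Lo-D] → (4, 4)
vs Lo/H/C: Player II plays Lo → Player I plays D at [Lo] → Player II plays H at [Lo-D] → (4, 4)
vs Hi/T/L: Player II plays Hi → Player I plays h at [Hi] → (2, 5)
vs Hi/T/C: Player II plays Hi → Player I plays h at [Hi] → (2, 5)
vs Hi/H/L: Player II plays Hi → Player I plays h at [Hi] → (2, 5)
vs Hi/H/C: Player II plays Hi → Player I plays h at [Hi] → (2, 5)

(5,0) (5,0) (4,4) (4,4) (2,5) (2,5) (2,5) (2,5)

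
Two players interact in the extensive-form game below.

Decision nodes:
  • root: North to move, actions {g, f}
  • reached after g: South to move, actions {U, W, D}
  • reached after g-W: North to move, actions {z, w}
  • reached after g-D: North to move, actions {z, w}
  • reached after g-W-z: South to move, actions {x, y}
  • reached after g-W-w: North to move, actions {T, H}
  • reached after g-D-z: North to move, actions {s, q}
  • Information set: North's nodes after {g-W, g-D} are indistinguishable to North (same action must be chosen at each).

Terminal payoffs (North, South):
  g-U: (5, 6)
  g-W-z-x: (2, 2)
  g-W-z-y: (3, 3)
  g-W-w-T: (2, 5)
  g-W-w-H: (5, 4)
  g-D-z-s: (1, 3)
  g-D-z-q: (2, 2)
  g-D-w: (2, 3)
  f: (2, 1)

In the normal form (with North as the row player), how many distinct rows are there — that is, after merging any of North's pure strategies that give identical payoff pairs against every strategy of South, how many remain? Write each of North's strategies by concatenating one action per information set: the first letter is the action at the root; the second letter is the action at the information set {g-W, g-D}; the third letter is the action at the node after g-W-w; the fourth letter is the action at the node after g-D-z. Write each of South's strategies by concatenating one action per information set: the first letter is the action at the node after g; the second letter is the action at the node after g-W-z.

5

North has 16 pure strategies: gzTs, gzTq, gzHs, gzHq, gwTs, gwTq, gwHs, gwHq, fzTs, fzTq, fzHs, fzHq, fwTs, fwTq, fwHs, fwHq. Columns: Ux, Uy, Wx, Wy, Dx, Dy.
{gzTs, gzHs} → row (5,6) (5,6) (2,2) (3,3) (1,3) (1,3)
{gzTq, gzHq} → row (5,6) (5,6) (2,2) (3,3) (2,2) (2,2)
{gwTs, gwTq} → row (5,6) (5,6) (2,5) (2,5) (2,3) (2,3)
{gwHs, gwHq} → row (5,6) (5,6) (5,4) (5,4) (2,3) (2,3)
{fzTs, fzTq, fzHs, fzHq, fwTs, fwTq, fwHs, fwHq} → row (2,1) (2,1) (2,1) (2,1) (2,1) (2,1)
That's 5 distinct rows out of 16 strategies.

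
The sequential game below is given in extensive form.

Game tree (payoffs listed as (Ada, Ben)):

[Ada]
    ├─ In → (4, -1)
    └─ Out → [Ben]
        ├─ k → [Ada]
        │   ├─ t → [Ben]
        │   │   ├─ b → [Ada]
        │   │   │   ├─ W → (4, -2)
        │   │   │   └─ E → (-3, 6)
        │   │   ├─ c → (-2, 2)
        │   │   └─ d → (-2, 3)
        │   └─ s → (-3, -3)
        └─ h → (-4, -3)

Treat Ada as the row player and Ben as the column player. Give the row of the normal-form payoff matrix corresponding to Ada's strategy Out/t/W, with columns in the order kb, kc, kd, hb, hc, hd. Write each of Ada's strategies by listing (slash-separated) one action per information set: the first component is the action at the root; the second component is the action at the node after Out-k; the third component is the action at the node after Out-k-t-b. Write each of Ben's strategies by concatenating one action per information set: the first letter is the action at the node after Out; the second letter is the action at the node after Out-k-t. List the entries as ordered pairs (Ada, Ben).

vs kb: Ada plays Out → Ben plays k at [Out] → Ada plays t at [Out-k] → Ben plays b at [Out-k-t] → Ada plays W at [Out-k-t-b] → (4, -2)
vs kc: Ada plays Out → Ben plays k at [Out] → Ada plays t at [Out-k] → Ben plays c at [Out-k-t] → (-2, 2)
vs kd: Ada plays Out → Ben plays k at [Out] → Ada plays t at [Out-k] → Ben plays d at [Out-k-t] → (-2, 3)
vs hb: Ada plays Out → Ben plays h at [Out] → (-4, -3)
vs hc: Ada plays Out → Ben plays h at [Out] → (-4, -3)
vs hd: Ada plays Out → Ben plays h at [Out] → (-4, -3)

(4,-2) (-2,2) (-2,3) (-4,-3) (-4,-3) (-4,-3)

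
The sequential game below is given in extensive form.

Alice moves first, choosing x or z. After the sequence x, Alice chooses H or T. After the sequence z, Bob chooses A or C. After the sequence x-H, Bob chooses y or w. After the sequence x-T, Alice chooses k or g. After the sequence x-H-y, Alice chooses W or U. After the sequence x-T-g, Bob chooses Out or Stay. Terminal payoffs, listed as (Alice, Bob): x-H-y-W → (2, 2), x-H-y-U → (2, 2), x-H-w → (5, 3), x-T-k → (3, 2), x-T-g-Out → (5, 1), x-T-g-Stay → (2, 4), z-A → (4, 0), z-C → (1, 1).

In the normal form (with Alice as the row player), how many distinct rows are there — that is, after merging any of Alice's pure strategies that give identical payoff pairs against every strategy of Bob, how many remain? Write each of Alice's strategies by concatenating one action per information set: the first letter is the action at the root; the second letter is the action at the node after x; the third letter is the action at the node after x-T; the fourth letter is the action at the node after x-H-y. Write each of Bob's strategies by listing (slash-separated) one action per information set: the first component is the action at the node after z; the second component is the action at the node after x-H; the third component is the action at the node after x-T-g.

Alice has 16 pure strategies: xHkW, xHkU, xHgW, xHgU, xTkW, xTkU, xTgW, xTgU, zHkW, zHkU, zHgW, zHgU, zTkW, zTkU, zTgW, zTgU. Columns: A/y/Out, A/y/Stay, A/w/Out, A/w/Stay, C/y/Out, C/y/Stay, C/w/Out, C/w/Stay.
{xHkW, xHkU, xHgW, xHgU} → row (2,2) (2,2) (5,3) (5,3) (2,2) (2,2) (5,3) (5,3)
{xTkW, xTkU} → row (3,2) (3,2) (3,2) (3,2) (3,2) (3,2) (3,2) (3,2)
{xTgW, xTgU} → row (5,1) (2,4) (5,1) (2,4) (5,1) (2,4) (5,1) (2,4)
{zHkW, zHkU, zHgW, zHgU, zTkW, zTkU, zTgW, zTgU} → row (4,0) (4,0) (4,0) (4,0) (1,1) (1,1) (1,1) (1,1)
That's 4 distinct rows out of 16 strategies.

4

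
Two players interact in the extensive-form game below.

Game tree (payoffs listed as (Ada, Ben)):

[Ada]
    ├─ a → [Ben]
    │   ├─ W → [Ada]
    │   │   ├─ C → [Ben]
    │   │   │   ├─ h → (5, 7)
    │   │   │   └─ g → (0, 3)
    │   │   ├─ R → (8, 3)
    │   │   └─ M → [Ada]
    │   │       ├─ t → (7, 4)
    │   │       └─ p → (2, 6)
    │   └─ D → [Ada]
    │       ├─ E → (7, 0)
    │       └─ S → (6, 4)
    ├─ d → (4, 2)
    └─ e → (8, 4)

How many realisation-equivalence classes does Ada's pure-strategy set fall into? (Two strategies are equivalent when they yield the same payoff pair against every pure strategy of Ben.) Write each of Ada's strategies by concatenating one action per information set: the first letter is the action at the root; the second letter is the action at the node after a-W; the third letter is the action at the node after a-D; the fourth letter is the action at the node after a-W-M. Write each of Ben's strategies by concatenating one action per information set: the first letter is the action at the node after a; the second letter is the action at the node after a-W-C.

Ada has 36 pure strategies: aCEt, aCEp, aCSt, aCSp, aREt, aREp, aRSt, aRSp, aMEt, aMEp, aMSt, aMSp, dCEt, dCEp, dCSt, dCSp, dREt, dREp, dRSt, dRSp, dMEt, dMEp, dMSt, dMSp, eCEt, eCEp, eCSt, eCSp, eREt, eREp, eRSt, eRSp, eMEt, eMEp, eMSt, eMSp. Columns: Wh, Wg, Dh, Dg.
{aCEt, aCEp} → row (5,7) (0,3) (7,0) (7,0)
{aCSt, aCSp} → row (5,7) (0,3) (6,4) (6,4)
{aREt, aREp} → row (8,3) (8,3) (7,0) (7,0)
{aRSt, aRSp} → row (8,3) (8,3) (6,4) (6,4)
{aMEt} → row (7,4) (7,4) (7,0) (7,0)
{aMEp} → row (2,6) (2,6) (7,0) (7,0)
{aMSt} → row (7,4) (7,4) (6,4) (6,4)
{aMSp} → row (2,6) (2,6) (6,4) (6,4)
{dCEt, dCEp, dCSt, dCSp, dREt, dREp, dRSt, dRSp, dMEt, dMEp, dMSt, dMSp} → row (4,2) (4,2) (4,2) (4,2)
{eCEt, eCEp, eCSt, eCSp, eREt, eREp, eRSt, eRSp, eMEt, eMEp, eMSt, eMSp} → row (8,4) (8,4) (8,4) (8,4)
That's 10 distinct rows out of 36 strategies.

10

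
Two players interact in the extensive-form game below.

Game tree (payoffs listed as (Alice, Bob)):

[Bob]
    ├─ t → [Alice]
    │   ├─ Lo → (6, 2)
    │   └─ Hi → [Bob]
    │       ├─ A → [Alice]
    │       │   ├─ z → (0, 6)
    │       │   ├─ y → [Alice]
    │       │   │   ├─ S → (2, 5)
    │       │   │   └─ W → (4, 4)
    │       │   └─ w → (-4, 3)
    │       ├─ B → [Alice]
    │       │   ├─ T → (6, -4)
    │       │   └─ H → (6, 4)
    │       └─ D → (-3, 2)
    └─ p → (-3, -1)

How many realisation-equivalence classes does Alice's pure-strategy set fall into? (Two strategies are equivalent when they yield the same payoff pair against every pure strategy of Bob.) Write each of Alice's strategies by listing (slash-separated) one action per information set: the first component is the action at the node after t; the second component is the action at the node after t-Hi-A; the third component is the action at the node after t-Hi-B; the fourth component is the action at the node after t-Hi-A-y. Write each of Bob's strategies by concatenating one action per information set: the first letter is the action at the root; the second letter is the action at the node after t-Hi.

Alice has 24 pure strategies: Lo/z/T/S, Lo/z/T/W, Lo/z/H/S, Lo/z/H/W, Lo/y/T/S, Lo/y/T/W, Lo/y/H/S, Lo/y/H/W, Lo/w/T/S, Lo/w/T/W, Lo/w/H/S, Lo/w/H/W, Hi/z/T/S, Hi/z/T/W, Hi/z/H/S, Hi/z/H/W, Hi/y/T/S, Hi/y/T/W, Hi/y/H/S, Hi/y/H/W, Hi/w/T/S, Hi/w/T/W, Hi/w/H/S, Hi/w/H/W. Columns: tA, tB, tD, pA, pB, pD.
{Lo/z/T/S, Lo/z/T/W, Lo/z/H/S, Lo/z/H/W, Lo/y/T/S, Lo/y/T/W, Lo/y/H/S, Lo/y/H/W, Lo/w/T/S, Lo/w/T/W, Lo/w/H/S, Lo/w/H/W} → row (6,2) (6,2) (6,2) (-3,-1) (-3,-1) (-3,-1)
{Hi/z/T/S, Hi/z/T/W} → row (0,6) (6,-4) (-3,2) (-3,-1) (-3,-1) (-3,-1)
{Hi/z/H/S, Hi/z/H/W} → row (0,6) (6,4) (-3,2) (-3,-1) (-3,-1) (-3,-1)
{Hi/y/T/S} → row (2,5) (6,-4) (-3,2) (-3,-1) (-3,-1) (-3,-1)
{Hi/y/T/W} → row (4,4) (6,-4) (-3,2) (-3,-1) (-3,-1) (-3,-1)
{Hi/y/H/S} → row (2,5) (6,4) (-3,2) (-3,-1) (-3,-1) (-3,-1)
{Hi/y/H/W} → row (4,4) (6,4) (-3,2) (-3,-1) (-3,-1) (-3,-1)
{Hi/w/T/S, Hi/w/T/W} → row (-4,3) (6,-4) (-3,2) (-3,-1) (-3,-1) (-3,-1)
{Hi/w/H/S, Hi/w/H/W} → row (-4,3) (6,4) (-3,2) (-3,-1) (-3,-1) (-3,-1)
That's 9 distinct rows out of 24 strategies.

9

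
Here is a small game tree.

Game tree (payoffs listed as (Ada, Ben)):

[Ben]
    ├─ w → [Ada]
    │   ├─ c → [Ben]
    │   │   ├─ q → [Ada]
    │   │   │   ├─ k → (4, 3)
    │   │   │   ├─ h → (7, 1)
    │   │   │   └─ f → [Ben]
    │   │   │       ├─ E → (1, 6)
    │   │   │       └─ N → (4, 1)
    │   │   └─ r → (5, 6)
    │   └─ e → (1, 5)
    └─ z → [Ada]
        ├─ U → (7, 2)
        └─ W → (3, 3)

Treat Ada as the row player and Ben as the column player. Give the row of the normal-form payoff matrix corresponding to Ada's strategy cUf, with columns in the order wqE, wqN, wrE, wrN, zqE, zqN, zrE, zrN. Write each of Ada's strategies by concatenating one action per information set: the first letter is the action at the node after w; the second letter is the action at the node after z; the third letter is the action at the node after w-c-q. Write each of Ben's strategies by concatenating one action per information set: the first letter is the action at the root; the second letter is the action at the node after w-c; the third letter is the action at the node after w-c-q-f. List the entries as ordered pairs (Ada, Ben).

(1,6) (4,1) (5,6) (5,6) (7,2) (7,2) (7,2) (7,2)

vs wqE: Ben plays w → Ada plays c at [w] → Ben plays q at [w-c] → Ada plays f at [w-c-q] → Ben plays E at [w-c-q-f] → (1, 6)
vs wqN: Ben plays w → Ada plays c at [w] → Ben plays q at [w-c] → Ada plays f at [w-c-q] → Ben plays N at [w-c-q-f] → (4, 1)
vs wrE: Ben plays w → Ada plays c at [w] → Ben plays r at [w-c] → (5, 6)
vs wrN: Ben plays w → Ada plays c at [w] → Ben plays r at [w-c] → (5, 6)
vs zqE: Ben plays z → Ada plays U at [z] → (7, 2)
vs zqN: Ben plays z → Ada plays U at [z] → (7, 2)
vs zrE: Ben plays z → Ada plays U at [z] → (7, 2)
vs zrN: Ben plays z → Ada plays U at [z] → (7, 2)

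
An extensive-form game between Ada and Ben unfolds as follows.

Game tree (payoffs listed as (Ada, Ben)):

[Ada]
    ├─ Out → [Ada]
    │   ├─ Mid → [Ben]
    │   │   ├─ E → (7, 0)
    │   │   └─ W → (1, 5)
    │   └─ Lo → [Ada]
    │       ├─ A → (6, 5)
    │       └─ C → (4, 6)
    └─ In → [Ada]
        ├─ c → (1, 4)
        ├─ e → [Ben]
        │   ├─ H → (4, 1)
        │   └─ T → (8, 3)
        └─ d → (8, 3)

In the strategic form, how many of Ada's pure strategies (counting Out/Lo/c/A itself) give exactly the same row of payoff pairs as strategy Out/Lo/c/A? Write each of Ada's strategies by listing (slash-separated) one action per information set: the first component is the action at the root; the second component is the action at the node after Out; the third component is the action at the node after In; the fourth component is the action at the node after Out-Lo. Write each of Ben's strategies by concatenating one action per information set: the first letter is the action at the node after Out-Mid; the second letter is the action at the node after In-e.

Row for Out/Lo/c/A (columns EH, ET, WH, WT): (6,5) (6,5) (6,5) (6,5).
Under Out/Lo/c/A, Ada's choice at the node after In can never be reached regardless of what Ben does, so varying those choices leaves every outcome unchanged.
Holding the reachable choices fixed and varying the unreachable one freely already gives 3 equivalent strategies.
No other strategy reproduces this row, so those 3 are the full class: Out/Lo/c/A, Out/Lo/e/A, Out/Lo/d/A.

3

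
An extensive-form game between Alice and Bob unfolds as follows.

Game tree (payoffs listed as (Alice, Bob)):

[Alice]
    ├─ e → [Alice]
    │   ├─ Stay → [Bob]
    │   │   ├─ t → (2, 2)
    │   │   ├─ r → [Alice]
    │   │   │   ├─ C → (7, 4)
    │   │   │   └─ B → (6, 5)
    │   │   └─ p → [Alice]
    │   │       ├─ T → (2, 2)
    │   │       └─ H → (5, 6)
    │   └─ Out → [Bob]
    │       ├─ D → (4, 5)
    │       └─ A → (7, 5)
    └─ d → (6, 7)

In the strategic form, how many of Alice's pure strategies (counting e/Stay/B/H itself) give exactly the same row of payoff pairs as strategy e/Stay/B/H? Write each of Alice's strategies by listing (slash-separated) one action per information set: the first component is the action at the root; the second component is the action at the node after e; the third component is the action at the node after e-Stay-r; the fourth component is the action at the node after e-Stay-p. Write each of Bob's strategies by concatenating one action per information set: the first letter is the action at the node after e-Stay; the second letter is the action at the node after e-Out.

1

Row for e/Stay/B/H (columns tD, tA, rD, rA, pD, pA): (2,2) (2,2) (6,5) (6,5) (5,6) (5,6).
Every one of Alice's information sets is on the play path for some reply by Bob when Alice follows e/Stay/B/H.
Changing the action at any of them therefore changes at least one column, so only e/Stay/B/H itself gives this row.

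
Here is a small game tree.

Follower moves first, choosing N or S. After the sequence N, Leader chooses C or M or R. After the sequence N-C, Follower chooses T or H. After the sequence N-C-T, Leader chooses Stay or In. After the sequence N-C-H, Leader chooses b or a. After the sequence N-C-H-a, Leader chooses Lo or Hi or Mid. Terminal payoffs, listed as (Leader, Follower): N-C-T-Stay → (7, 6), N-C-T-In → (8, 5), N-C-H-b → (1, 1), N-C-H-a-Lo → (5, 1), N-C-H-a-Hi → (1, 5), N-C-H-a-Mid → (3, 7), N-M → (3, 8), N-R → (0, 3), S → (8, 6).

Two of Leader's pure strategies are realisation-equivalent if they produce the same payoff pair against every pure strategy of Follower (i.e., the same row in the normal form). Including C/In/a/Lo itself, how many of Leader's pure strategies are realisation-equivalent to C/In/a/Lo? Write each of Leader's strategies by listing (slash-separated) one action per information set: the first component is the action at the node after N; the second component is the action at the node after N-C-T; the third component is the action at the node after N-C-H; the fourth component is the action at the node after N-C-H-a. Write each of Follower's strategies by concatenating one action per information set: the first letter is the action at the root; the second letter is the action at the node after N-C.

1

Row for C/In/a/Lo (columns NT, NH, ST, SH): (8,5) (5,1) (8,6) (8,6).
Every one of Leader's information sets is on the play path for some reply by Follower when Leader follows C/In/a/Lo.
Changing the action at any of them therefore changes at least one column, so only C/In/a/Lo itself gives this row.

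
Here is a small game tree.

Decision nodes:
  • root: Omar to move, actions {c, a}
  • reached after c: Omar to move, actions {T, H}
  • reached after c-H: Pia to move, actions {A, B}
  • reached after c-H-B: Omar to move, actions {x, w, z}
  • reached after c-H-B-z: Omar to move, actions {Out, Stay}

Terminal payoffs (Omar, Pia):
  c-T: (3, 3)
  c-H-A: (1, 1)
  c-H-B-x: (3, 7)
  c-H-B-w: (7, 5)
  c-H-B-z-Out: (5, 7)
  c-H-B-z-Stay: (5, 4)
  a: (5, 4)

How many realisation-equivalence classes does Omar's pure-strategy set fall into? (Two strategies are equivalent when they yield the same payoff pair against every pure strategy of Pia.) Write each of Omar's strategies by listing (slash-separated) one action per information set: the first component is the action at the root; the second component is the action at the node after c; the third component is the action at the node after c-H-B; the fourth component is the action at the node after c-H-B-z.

Omar has 24 pure strategies: c/T/x/Out, c/T/x/Stay, c/T/w/Out, c/T/w/Stay, c/T/z/Out, c/T/z/Stay, c/H/x/Out, c/H/x/Stay, c/H/w/Out, c/H/w/Stay, c/H/z/Out, c/H/z/Stay, a/T/x/Out, a/T/x/Stay, a/T/w/Out, a/T/w/Stay, a/T/z/Out, a/T/z/Stay, a/H/x/Out, a/H/x/Stay, a/H/w/Out, a/H/w/Stay, a/H/z/Out, a/H/z/Stay. Columns: A, B.
{c/T/x/Out, c/T/x/Stay, c/T/w/Out, c/T/w/Stay, c/T/z/Out, c/T/z/Stay} → row (3,3) (3,3)
{c/H/x/Out, c/H/x/Stay} → row (1,1) (3,7)
{c/H/w/Out, c/H/w/Stay} → row (1,1) (7,5)
{c/H/z/Out} → row (1,1) (5,7)
{c/H/z/Stay} → row (1,1) (5,4)
{a/T/x/Out, a/T/x/Stay, a/T/w/Out, a/T/w/Stay, a/T/z/Out, a/T/z/Stay, a/H/x/Out, a/H/x/Stay, a/H/w/Out, a/H/w/Stay, a/H/z/Out, a/H/z/Stay} → row (5,4) (5,4)
That's 6 distinct rows out of 24 strategies.

6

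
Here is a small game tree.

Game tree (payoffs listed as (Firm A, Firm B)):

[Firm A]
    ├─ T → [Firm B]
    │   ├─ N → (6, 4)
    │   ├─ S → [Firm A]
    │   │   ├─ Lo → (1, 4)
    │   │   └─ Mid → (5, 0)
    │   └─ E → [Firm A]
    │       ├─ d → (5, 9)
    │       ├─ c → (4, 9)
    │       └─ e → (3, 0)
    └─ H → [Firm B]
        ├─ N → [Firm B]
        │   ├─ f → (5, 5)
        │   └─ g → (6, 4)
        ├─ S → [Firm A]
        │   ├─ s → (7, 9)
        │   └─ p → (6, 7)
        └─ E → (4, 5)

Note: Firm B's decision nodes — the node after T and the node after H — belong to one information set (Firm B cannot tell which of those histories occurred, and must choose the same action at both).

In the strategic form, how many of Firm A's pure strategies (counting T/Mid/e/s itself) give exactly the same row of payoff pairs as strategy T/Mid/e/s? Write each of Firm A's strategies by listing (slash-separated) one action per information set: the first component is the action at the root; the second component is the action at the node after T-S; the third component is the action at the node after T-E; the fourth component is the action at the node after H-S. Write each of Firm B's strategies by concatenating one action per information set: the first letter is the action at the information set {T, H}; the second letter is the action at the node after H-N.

Row for T/Mid/e/s (columns Nf, Ng, Sf, Sg, Ef, Eg): (6,4) (6,4) (5,0) (5,0) (3,0) (3,0).
Under T/Mid/e/s, Firm A's choice at the node after H-S can never be reached regardless of what Firm B does, so varying those choices leaves every outcome unchanged.
Holding the reachable choices fixed and varying the unreachable one freely already gives 2 equivalent strategies.
No other strategy reproduces this row, so those 2 are the full class: T/Mid/e/s, T/Mid/e/p.

2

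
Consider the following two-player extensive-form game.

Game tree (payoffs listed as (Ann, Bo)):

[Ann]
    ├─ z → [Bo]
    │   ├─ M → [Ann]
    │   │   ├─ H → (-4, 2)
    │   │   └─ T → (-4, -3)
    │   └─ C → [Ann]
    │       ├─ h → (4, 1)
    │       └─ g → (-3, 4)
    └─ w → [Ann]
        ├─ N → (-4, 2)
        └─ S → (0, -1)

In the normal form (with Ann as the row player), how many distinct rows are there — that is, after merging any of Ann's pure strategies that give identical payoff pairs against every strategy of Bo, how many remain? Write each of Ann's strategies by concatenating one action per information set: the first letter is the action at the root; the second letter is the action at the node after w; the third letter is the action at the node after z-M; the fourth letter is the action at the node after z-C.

Ann has 16 pure strategies: zNHh, zNHg, zNTh, zNTg, zSHh, zSHg, zSTh, zSTg, wNHh, wNHg, wNTh, wNTg, wSHh, wSHg, wSTh, wSTg. Columns: M, C.
{zNHh, zSHh} → row (-4,2) (4,1)
{zNHg, zSHg} → row (-4,2) (-3,4)
{zNTh, zSTh} → row (-4,-3) (4,1)
{zNTg, zSTg} → row (-4,-3) (-3,4)
{wNHh, wNHg, wNTh, wNTg} → row (-4,2) (-4,2)
{wSHh, wSHg, wSTh, wSTg} → row (0,-1) (0,-1)
That's 6 distinct rows out of 16 strategies.

6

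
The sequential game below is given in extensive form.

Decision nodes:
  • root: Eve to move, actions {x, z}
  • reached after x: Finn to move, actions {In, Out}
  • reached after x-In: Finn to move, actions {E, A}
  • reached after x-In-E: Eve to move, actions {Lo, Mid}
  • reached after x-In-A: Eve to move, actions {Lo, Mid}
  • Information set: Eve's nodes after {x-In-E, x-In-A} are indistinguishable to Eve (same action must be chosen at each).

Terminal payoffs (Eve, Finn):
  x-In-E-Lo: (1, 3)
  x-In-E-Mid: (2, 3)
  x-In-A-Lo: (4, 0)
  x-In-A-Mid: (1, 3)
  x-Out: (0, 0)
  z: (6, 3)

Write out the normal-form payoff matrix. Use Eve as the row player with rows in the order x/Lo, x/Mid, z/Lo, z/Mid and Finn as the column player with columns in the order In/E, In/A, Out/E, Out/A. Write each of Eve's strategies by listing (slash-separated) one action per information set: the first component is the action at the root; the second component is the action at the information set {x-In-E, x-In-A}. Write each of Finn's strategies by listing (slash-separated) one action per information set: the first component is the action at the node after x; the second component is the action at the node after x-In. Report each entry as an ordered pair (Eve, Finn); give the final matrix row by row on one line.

          In/E     In/A    Out/E    Out/A
 x/Lo    (1,3)    (4,0)    (0,0)    (0,0)
x/Mid    (2,3)    (1,3)    (0,0)    (0,0)
 z/Lo    (6,3)    (6,3)    (6,3)    (6,3)
z/Mid    (6,3)    (6,3)    (6,3)    (6,3)

x/Lo: (1,3) (4,0) (0,0) (0,0) | x/Mid: (2,3) (1,3) (0,0) (0,0) | z/Lo: (6,3) (6,3) (6,3) (6,3) | z/Mid: (6,3) (6,3) (6,3) (6,3)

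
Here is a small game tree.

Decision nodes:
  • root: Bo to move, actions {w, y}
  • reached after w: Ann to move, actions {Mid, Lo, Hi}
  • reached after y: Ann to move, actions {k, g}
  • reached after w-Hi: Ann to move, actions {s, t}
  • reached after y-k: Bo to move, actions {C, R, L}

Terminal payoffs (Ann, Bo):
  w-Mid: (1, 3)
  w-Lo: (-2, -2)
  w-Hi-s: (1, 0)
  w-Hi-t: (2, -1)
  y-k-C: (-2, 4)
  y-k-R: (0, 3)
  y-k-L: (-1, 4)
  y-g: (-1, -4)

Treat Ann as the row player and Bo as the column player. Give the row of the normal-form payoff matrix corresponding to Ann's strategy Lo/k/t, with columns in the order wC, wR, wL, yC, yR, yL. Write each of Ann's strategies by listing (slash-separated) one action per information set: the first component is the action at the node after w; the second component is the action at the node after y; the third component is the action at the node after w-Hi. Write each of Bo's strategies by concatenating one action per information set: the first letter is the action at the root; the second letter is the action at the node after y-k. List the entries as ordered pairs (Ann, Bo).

(-2,-2) (-2,-2) (-2,-2) (-2,4) (0,3) (-1,4)

vs wC: Bo plays w → Ann plays Lo at [w] → (-2, -2)
vs wR: Bo plays w → Ann plays Lo at [w] → (-2, -2)
vs wL: Bo plays w → Ann plays Lo at [w] → (-2, -2)
vs yC: Bo plays y → Ann plays k at [y] → Bo plays C at [y-k] → (-2, 4)
vs yR: Bo plays y → Ann plays k at [y] → Bo plays R at [y-k] → (0, 3)
vs yL: Bo plays y → Ann plays k at [y] → Bo plays L at [y-k] → (-1, 4)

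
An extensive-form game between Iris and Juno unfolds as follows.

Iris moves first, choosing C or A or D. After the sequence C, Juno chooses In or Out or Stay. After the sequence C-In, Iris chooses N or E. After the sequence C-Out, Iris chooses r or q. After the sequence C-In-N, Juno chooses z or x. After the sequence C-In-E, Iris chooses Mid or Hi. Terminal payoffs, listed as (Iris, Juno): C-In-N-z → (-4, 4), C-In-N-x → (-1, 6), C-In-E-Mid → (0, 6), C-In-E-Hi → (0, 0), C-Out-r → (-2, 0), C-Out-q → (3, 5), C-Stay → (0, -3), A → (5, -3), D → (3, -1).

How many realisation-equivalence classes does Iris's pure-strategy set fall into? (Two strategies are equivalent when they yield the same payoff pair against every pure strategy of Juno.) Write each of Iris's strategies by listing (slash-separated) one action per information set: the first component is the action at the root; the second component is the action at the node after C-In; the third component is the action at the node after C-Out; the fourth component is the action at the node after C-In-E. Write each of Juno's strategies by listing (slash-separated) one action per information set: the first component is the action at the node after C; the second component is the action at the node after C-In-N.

Iris has 24 pure strategies: C/N/r/Mid, C/N/r/Hi, C/N/q/Mid, C/N/q/Hi, C/E/r/Mid, C/E/r/Hi, C/E/q/Mid, C/E/q/Hi, A/N/r/Mid, A/N/r/Hi, A/N/q/Mid, A/N/q/Hi, A/E/r/Mid, A/E/r/Hi, A/E/q/Mid, A/E/q/Hi, D/N/r/Mid, D/N/r/Hi, D/N/q/Mid, D/N/q/Hi, D/E/r/Mid, D/E/r/Hi, D/E/q/Mid, D/E/q/Hi. Columns: In/z, In/x, Out/z, Out/x, Stay/z, Stay/x.
{C/N/r/Mid, C/N/r/Hi} → row (-4,4) (-1,6) (-2,0) (-2,0) (0,-3) (0,-3)
{C/N/q/Mid, C/N/q/Hi} → row (-4,4) (-1,6) (3,5) (3,5) (0,-3) (0,-3)
{C/E/r/Mid} → row (0,6) (0,6) (-2,0) (-2,0) (0,-3) (0,-3)
{C/E/r/Hi} → row (0,0) (0,0) (-2,0) (-2,0) (0,-3) (0,-3)
{C/E/q/Mid} → row (0,6) (0,6) (3,5) (3,5) (0,-3) (0,-3)
{C/E/q/Hi} → row (0,0) (0,0) (3,5) (3,5) (0,-3) (0,-3)
{A/N/r/Mid, A/N/r/Hi, A/N/q/Mid, A/N/q/Hi, A/E/r/Mid, A/E/r/Hi, A/E/q/Mid, A/E/q/Hi} → row (5,-3) (5,-3) (5,-3) (5,-3) (5,-3) (5,-3)
{D/N/r/Mid, D/N/r/Hi, D/N/q/Mid, D/N/q/Hi, D/E/r/Mid, D/E/r/Hi, D/E/q/Mid, D/E/q/Hi} → row (3,-1) (3,-1) (3,-1) (3,-1) (3,-1) (3,-1)
That's 8 distinct rows out of 24 strategies.

8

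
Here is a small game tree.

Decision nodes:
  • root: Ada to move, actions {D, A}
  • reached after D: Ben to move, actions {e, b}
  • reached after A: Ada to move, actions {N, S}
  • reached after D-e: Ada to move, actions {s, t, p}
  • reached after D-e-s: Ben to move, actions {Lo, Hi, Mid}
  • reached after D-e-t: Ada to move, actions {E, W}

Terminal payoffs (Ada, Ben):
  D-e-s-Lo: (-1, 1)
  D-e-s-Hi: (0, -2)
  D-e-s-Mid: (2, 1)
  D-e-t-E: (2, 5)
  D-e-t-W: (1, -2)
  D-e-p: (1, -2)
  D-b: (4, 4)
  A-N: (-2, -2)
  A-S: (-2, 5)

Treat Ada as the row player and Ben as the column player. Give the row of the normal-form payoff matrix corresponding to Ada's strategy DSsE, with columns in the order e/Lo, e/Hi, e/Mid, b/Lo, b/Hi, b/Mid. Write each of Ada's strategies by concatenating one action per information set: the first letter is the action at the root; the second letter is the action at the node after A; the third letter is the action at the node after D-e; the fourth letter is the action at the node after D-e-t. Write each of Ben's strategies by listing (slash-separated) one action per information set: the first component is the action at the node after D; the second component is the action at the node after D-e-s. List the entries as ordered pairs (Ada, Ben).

(-1,1) (0,-2) (2,1) (4,4) (4,4) (4,4)

vs e/Lo: Ada plays D → Ben plays e at [D] → Ada plays s at [D-e] → Ben plays Lo at [D-e-s] → (-1, 1)
vs e/Hi: Ada plays D → Ben plays e at [D] → Ada plays s at [D-e] → Ben plays Hi at [D-e-s] → (0, -2)
vs e/Mid: Ada plays D → Ben plays e at [D] → Ada plays s at [D-e] → Ben plays Mid at [D-e-s] → (2, 1)
vs b/Lo: Ada plays D → Ben plays b at [D] → (4, 4)
vs b/Hi: Ada plays D → Ben plays b at [D] → (4, 4)
vs b/Mid: Ada plays D → Ben plays b at [D] → (4, 4)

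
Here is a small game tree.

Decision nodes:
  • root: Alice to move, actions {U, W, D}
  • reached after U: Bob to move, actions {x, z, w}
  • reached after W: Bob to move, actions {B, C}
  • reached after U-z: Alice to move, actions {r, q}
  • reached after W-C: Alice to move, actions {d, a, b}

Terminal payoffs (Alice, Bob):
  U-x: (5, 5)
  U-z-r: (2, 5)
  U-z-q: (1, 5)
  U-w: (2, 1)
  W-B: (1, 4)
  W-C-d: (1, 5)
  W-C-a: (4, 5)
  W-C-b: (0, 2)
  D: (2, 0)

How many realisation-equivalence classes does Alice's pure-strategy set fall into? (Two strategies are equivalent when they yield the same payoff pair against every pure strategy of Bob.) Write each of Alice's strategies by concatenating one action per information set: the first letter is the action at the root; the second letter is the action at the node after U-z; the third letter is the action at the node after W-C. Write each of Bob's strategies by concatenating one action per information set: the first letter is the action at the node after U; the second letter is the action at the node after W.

Alice has 18 pure strategies: Urd, Ura, Urb, Uqd, Uqa, Uqb, Wrd, Wra, Wrb, Wqd, Wqa, Wqb, Drd, Dra, Drb, Dqd, Dqa, Dqb. Columns: xB, xC, zB, zC, wB, wC.
{Urd, Ura, Urb} → row (5,5) (5,5) (2,5) (2,5) (2,1) (2,1)
{Uqd, Uqa, Uqb} → row (5,5) (5,5) (1,5) (1,5) (2,1) (2,1)
{Wrd, Wqd} → row (1,4) (1,5) (1,4) (1,5) (1,4) (1,5)
{Wra, Wqa} → row (1,4) (4,5) (1,4) (4,5) (1,4) (4,5)
{Wrb, Wqb} → row (1,4) (0,2) (1,4) (0,2) (1,4) (0,2)
{Drd, Dra, Drb, Dqd, Dqa, Dqb} → row (2,0) (2,0) (2,0) (2,0) (2,0) (2,0)
That's 6 distinct rows out of 18 strategies.

6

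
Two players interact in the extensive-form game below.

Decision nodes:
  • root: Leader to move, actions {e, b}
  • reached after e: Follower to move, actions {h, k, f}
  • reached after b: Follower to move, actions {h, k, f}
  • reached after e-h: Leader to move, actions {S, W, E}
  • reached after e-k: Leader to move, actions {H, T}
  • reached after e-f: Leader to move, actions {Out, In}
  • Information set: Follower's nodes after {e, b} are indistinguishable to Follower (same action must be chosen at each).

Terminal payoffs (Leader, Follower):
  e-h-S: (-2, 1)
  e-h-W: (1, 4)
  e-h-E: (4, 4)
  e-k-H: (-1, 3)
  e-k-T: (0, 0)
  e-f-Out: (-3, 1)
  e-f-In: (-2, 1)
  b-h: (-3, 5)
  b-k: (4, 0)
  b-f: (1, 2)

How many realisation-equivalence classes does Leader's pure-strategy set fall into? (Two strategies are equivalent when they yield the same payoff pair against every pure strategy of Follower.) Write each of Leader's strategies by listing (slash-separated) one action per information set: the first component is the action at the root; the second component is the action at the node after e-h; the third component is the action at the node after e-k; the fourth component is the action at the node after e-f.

Leader has 24 pure strategies: e/S/H/Out, e/S/H/In, e/S/T/Out, e/S/T/In, e/W/H/Out, e/W/H/In, e/W/T/Out, e/W/T/In, e/E/H/Out, e/E/H/In, e/E/T/Out, e/E/T/In, b/S/H/Out, b/S/H/In, b/S/T/Out, b/S/T/In, b/W/H/Out, b/W/H/In, b/W/T/Out, b/W/T/In, b/E/H/Out, b/E/H/In, b/E/T/Out, b/E/T/In. Columns: h, k, f.
{e/S/H/Out} → row (-2,1) (-1,3) (-3,1)
{e/S/H/In} → row (-2,1) (-1,3) (-2,1)
{e/S/T/Out} → row (-2,1) (0,0) (-3,1)
{e/S/T/In} → row (-2,1) (0,0) (-2,1)
{e/W/H/Out} → row (1,4) (-1,3) (-3,1)
{e/W/H/In} → row (1,4) (-1,3) (-2,1)
{e/W/T/Out} → row (1,4) (0,0) (-3,1)
{e/W/T/In} → row (1,4) (0,0) (-2,1)
{e/E/H/Out} → row (4,4) (-1,3) (-3,1)
{e/E/H/In} → row (4,4) (-1,3) (-2,1)
{e/E/T/Out} → row (4,4) (0,0) (-3,1)
{e/E/T/In} → row (4,4) (0,0) (-2,1)
{b/S/H/Out, b/S/H/In, b/S/T/Out, b/S/T/In, b/W/H/Out, b/W/H/In, b/W/T/Out, b/W/T/In, b/E/H/Out, b/E/H/In, b/E/T/Out, b/E/T/In} → row (-3,5) (4,0) (1,2)
That's 13 distinct rows out of 24 strategies.

13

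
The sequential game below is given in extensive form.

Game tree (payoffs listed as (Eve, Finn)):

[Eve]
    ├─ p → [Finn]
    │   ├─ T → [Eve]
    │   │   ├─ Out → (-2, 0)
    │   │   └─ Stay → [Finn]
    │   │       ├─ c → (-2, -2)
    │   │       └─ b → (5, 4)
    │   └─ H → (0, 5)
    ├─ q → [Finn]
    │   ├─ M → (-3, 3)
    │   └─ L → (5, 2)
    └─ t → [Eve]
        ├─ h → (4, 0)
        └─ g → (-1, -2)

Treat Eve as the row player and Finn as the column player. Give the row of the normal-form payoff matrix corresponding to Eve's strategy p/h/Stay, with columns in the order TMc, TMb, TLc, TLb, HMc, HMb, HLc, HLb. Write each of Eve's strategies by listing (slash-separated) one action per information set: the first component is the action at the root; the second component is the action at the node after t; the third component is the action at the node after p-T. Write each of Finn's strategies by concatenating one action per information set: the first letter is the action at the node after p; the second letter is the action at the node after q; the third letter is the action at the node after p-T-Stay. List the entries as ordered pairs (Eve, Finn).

(-2,-2) (5,4) (-2,-2) (5,4) (0,5) (0,5) (0,5) (0,5)

vs TMc: Eve plays p → Finn plays T at [p] → Eve plays Stay at [p-T] → Finn plays c at [p-T-Stay] → (-2, -2)
vs TMb: Eve plays p → Finn plays T at [p] → Eve plays Stay at [p-T] → Finn plays b at [p-T-Stay] → (5, 4)
vs TLc: Eve plays p → Finn plays T at [p] → Eve plays Stay at [p-T] → Finn plays c at [p-T-Stay] → (-2, -2)
vs TLb: Eve plays p → Finn plays T at [p] → Eve plays Stay at [p-T] → Finn plays b at [p-T-Stay] → (5, 4)
vs HMc: Eve plays p → Finn plays H at [p] → (0, 5)
vs HMb: Eve plays p → Finn plays H at [p] → (0, 5)
vs HLc: Eve plays p → Finn plays H at [p] → (0, 5)
vs HLb: Eve plays p → Finn plays H at [p] → (0, 5)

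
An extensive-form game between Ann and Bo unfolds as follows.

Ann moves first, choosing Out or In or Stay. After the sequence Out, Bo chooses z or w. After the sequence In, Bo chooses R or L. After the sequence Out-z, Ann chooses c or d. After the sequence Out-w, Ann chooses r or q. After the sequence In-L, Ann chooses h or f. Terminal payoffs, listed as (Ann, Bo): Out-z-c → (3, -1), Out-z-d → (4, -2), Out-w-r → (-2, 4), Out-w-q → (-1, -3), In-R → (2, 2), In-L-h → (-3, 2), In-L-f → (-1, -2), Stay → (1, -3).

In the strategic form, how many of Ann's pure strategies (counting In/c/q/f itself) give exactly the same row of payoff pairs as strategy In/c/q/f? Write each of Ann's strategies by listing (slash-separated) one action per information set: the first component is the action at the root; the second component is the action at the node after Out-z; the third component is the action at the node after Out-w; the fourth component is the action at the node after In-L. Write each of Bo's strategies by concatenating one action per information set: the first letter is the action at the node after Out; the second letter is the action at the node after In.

4

Row for In/c/q/f (columns zR, zL, wR, wL): (2,2) (-1,-2) (2,2) (-1,-2).
Under In/c/q/f, Ann's choice at the node after Out-z and at the node after Out-w can never be reached regardless of what Bo does, so varying those choices leaves every outcome unchanged.
Holding the reachable choices fixed and varying the unreachable ones freely already gives 2 × 2 = 4 equivalent strategies.
No other strategy reproduces this row, so those 4 are the full class: In/c/r/f, In/c/q/f, In/d/r/f, In/d/q/f.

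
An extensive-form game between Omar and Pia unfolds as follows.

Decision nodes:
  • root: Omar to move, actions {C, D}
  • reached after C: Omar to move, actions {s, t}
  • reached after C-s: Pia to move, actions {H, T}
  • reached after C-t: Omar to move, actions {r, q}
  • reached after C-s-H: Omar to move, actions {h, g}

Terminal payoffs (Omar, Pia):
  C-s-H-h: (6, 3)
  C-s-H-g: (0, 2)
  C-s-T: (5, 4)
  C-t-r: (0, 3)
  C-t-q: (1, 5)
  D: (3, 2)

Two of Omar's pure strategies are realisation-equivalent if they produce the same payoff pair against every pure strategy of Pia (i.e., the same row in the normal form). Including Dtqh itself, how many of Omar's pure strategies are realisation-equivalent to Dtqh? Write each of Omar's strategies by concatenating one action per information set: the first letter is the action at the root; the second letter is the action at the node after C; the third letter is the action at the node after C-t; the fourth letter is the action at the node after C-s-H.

Row for Dtqh (columns H, T): (3,2) (3,2).
Under Dtqh, Omar's choice at the node after C and at the node after C-t and at the node after C-s-H can never be reached regardless of what Pia does, so varying those choices leaves every outcome unchanged.
Holding the reachable choices fixed and varying the unreachable ones freely already gives 2 × 2 × 2 = 8 equivalent strategies.
No other strategy reproduces this row, so those 8 are the full class: Dsrh, Dsrg, Dsqh, Dsqg, Dtrh, Dtrg, Dtqh, Dtqg.

8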